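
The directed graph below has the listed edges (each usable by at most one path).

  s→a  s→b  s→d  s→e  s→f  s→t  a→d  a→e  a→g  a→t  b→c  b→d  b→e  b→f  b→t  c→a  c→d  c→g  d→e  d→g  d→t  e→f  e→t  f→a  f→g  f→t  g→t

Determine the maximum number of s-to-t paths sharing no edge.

6

Assign every edge capacity 1; by Menger, the answer equals the max flow.
Path s→t (+1); total 1.
Path s→a→t (+1); total 2.
Path s→b→t (+1); total 3.
Path s→d→t (+1); total 4.
Path s→e→t (+1); total 5.
Path s→f→t (+1); total 6.
No residual s→t path; max flow = 6.
Certifying cut of size 6: {s→a, s→b, s→d, s→e, s→f, s→t}.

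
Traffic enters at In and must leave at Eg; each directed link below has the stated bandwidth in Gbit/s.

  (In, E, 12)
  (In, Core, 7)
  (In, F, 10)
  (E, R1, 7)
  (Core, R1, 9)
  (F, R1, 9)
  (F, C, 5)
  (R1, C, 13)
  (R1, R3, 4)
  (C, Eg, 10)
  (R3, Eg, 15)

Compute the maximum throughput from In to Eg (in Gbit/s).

Augment In→F→C→Eg: bottleneck 5, flow now 5.
Augment In→E→R1→C→Eg: bottleneck 5, flow now 10.
Augment In→E→R1→R3→Eg: bottleneck 2, flow now 12.
Augment In→Core→R1→R3→Eg: bottleneck 2, flow now 14.
No augmenting path remains; maximum flow = 14.
In the residual graph, reachable from In: {In, E, Core, F, R1, C}.
Min-cut edges: R1→R3 (4), C→Eg (10); capacity 4 + 10 = 14.
This cut is saturated, so no flow can exceed 14.

14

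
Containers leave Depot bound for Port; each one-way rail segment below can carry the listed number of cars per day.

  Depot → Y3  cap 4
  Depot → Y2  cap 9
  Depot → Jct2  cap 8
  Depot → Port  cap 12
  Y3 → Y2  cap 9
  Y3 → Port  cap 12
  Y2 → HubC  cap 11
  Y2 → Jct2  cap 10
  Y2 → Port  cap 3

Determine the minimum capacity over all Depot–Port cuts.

19

Augment Depot→Port: bottleneck 12, flow now 12.
Augment Depot→Y3→Port: bottleneck 4, flow now 16.
Augment Depot→Y2→Port: bottleneck 3, flow now 19.
No augmenting path remains; maximum flow = 19.
By max-flow min-cut, the minimum cut capacity equals the max flow.
In the residual graph, reachable from Depot: {Depot, Y2, HubC, Jct2}.
Min-cut edges: Depot→Y3 (4), Depot→Port (12), Y2→Port (3); capacity 4 + 12 + 3 = 19.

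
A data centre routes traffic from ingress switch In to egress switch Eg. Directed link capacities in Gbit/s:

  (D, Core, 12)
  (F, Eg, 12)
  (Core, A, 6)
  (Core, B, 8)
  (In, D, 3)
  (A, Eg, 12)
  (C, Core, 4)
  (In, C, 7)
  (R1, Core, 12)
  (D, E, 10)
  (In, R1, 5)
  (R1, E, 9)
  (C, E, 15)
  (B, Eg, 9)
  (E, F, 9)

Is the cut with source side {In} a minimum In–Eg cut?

Given cut capacity: 3 + 7 + 5 = 15.
Augment In→D→Core→B→Eg: bottleneck 3, flow now 3.
Augment In→C→Core→B→Eg: bottleneck 4, flow now 7.
Augment In→C→E→F→Eg: bottleneck 3, flow now 10.
Augment In→R1→Core→B→Eg: bottleneck 1, flow now 11.
Augment In→R1→Core→A→Eg: bottleneck 4, flow now 15.
No augmenting path remains; maximum flow = 15.
Cut capacity 15 equals the max flow, so it is a minimum cut.

Yes — it is a minimum cut (capacity 15).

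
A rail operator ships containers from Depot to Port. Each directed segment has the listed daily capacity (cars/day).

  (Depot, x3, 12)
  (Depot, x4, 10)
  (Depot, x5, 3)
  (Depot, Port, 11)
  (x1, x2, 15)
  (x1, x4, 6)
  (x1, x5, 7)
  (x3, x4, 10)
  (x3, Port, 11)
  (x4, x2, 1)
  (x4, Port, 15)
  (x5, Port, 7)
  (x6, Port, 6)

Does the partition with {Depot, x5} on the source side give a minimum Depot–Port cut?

No — its capacity is 40, but the minimum cut has capacity 36.

Given cut capacity: 12 + 10 + 11 + 7 = 40.
Augment Depot→Port: bottleneck 11, flow now 11.
Augment Depot→x3→Port: bottleneck 11, flow now 22.
Augment Depot→x4→Port: bottleneck 10, flow now 32.
Augment Depot→x5→Port: bottleneck 3, flow now 35.
Augment Depot→x3→x4→Port: bottleneck 1, flow now 36.
No augmenting path remains; maximum flow = 36.
In the residual graph, reachable from Depot: {Depot}.
Min-cut edges: Depot→x3 (12), Depot→x4 (10), Depot→x5 (3), Depot→Port (11); capacity 12 + 10 + 3 + 11 = 36.
Cut capacity 40 exceeds the max flow 36, so it is not minimum.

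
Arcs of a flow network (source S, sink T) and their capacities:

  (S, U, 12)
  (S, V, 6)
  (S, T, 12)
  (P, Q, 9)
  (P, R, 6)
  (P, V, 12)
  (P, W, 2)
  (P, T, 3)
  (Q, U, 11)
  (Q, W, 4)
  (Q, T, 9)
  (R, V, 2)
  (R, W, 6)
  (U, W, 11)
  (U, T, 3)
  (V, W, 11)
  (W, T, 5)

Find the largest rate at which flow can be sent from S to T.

20

Augment S→T: bottleneck 12, flow now 12.
Augment S→U→T: bottleneck 3, flow now 15.
Augment S→U→W→T: bottleneck 5, flow now 20.
No augmenting path remains; maximum flow = 20.
In the residual graph, reachable from S: {S, U, V, W}.
Min-cut edges: S→T (12), U→T (3), W→T (5); capacity 12 + 3 + 5 = 20.
This cut is saturated, so no flow can exceed 20.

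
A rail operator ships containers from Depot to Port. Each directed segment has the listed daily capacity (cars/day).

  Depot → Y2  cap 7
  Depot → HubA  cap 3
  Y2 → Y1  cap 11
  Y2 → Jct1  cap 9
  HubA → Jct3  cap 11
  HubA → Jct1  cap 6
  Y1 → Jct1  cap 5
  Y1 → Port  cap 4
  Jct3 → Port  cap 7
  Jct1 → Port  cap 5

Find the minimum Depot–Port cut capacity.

10

Augment Depot→Y2→Y1→Port: bottleneck 4, flow now 4.
Augment Depot→Y2→Jct1→Port: bottleneck 3, flow now 7.
Augment Depot→HubA→Jct3→Port: bottleneck 3, flow now 10.
No augmenting path remains; maximum flow = 10.
By max-flow min-cut, the minimum cut capacity equals the max flow.
In the residual graph, reachable from Depot: {Depot}.
Min-cut edges: Depot→Y2 (7), Depot→HubA (3); capacity 7 + 3 = 10.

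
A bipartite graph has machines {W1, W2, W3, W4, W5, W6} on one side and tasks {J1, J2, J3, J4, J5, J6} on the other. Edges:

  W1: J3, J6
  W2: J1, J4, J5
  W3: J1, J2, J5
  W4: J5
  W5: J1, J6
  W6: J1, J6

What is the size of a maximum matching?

Unit-capacity flow: source→left, listed edges, right→sink; max matching = max flow.
Augmenting path W1→J3 (+1); matched 1.
Augmenting path W2→J1 (+1); matched 2.
Augmenting path W3→J2 (+1); matched 3.
Augmenting path W4→J5 (+1); matched 4.
Augmenting path W5→J6 (+1); matched 5.
Augmenting path W6→J1→W2→J4 (+1); matched 6.
No augmenting path remains; maximum matching = 6.
König certificate: {W1, W2, W3, W4, W5, W6} is a vertex cover of size 6 (every listed pair touches it), so no matching can be larger.

6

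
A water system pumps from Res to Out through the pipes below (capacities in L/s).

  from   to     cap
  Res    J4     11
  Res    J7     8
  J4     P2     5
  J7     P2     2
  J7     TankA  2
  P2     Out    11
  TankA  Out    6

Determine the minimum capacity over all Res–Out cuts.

Augment Res→J4→P2→Out: bottleneck 5, flow now 5.
Augment Res→J7→P2→Out: bottleneck 2, flow now 7.
Augment Res→J7→TankA→Out: bottleneck 2, flow now 9.
No augmenting path remains; maximum flow = 9.
By max-flow min-cut, the minimum cut capacity equals the max flow.
In the residual graph, reachable from Res: {Res, J4, J7}.
Min-cut edges: J4→P2 (5), J7→P2 (2), J7→TankA (2); capacity 5 + 2 + 2 = 9.

9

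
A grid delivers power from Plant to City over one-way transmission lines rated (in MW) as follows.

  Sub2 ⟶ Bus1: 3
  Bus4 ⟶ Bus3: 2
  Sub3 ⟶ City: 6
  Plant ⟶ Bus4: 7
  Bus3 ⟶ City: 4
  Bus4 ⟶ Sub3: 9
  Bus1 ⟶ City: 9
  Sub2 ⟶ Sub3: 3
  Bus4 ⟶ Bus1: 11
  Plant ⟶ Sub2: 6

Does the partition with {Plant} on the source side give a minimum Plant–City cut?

Yes — it is a minimum cut (capacity 13).

Given cut capacity: 7 + 6 = 13.
Augment Plant→Bus4→Sub3→City: bottleneck 6, flow now 6.
Augment Plant→Bus4→Bus1→City: bottleneck 1, flow now 7.
Augment Plant→Sub2→Bus1→City: bottleneck 3, flow now 10.
Augment Plant→Sub2→Sub3→Bus4→Bus1→City: bottleneck 3, flow now 13. (uses reverse residual edge)
No augmenting path remains; maximum flow = 13.
Cut capacity 13 equals the max flow, so it is a minimum cut.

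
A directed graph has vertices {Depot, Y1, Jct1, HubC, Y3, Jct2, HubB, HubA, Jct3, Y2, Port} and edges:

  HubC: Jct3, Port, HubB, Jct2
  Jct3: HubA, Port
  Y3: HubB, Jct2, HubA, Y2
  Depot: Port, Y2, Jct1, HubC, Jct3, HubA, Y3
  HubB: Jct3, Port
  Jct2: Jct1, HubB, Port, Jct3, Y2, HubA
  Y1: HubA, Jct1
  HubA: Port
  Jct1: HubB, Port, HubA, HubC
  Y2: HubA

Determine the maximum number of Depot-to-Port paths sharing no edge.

Assign every edge capacity 1; by Menger, the answer equals the max flow.
Path Depot→Port (+1); total 1.
Path Depot→Jct1→Port (+1); total 2.
Path Depot→HubC→Port (+1); total 3.
Path Depot→HubA→Port (+1); total 4.
Path Depot→Jct3→Port (+1); total 5.
Path Depot→Y3→Jct2→Port (+1); total 6.
No residual Depot→Port path; max flow = 6.
Certifying cut of size 6: {Depot→HubC, Depot→Jct1, Depot→Jct3, Depot→Port, Depot→Y3, HubA→Port}.

6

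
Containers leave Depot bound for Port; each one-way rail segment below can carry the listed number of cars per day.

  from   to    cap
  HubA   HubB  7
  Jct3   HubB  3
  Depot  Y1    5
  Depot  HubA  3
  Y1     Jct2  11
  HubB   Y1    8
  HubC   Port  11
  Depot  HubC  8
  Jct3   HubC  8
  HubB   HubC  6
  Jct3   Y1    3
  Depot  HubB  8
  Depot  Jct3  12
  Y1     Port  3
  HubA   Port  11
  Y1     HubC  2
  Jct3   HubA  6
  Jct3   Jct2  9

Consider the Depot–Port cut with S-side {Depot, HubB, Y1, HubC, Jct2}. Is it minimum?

No — its capacity is 29, but the minimum cut has capacity 23.

Given cut capacity: 12 + 3 + 3 + 11 = 29.
Augment Depot→HubA→Port: bottleneck 3, flow now 3.
Augment Depot→Y1→Port: bottleneck 3, flow now 6.
Augment Depot→HubC→Port: bottleneck 8, flow now 14.
Augment Depot→Jct3→HubA→Port: bottleneck 6, flow now 20.
Augment Depot→Jct3→HubC→Port: bottleneck 3, flow now 23.
No augmenting path remains; maximum flow = 23.
In the residual graph, reachable from Depot: {Depot, Jct3, HubB, Y1, HubC, Jct2}.
Min-cut edges: Depot→HubA (3), Jct3→HubA (6), Y1→Port (3), HubC→Port (11); capacity 3 + 6 + 3 + 11 = 23.
Cut capacity 29 exceeds the max flow 23, so it is not minimum.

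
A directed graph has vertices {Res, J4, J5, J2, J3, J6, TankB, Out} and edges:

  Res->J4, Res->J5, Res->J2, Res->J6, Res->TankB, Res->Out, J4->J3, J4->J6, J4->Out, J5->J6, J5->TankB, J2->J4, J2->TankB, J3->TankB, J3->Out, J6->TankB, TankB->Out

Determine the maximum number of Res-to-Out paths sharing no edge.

4

Assign every edge capacity 1; by Menger, the answer equals the max flow.
Path Res→Out (+1); total 1.
Path Res→J4→Out (+1); total 2.
Path Res→TankB→Out (+1); total 3.
Path Res→J2→J4→J3→Out (+1); total 4.
No residual Res→Out path; max flow = 4.
Certifying cut of size 4: {Res→J2, Res→J4, Res→Out, TankB→Out}.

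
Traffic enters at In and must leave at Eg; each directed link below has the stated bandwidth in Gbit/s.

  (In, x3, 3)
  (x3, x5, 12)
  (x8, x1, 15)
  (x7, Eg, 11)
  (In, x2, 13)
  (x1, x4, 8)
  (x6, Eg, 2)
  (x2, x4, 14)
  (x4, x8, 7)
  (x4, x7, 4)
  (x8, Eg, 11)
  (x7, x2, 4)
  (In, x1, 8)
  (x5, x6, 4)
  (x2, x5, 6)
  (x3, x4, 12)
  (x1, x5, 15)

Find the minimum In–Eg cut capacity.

13

Augment In→x1→x4→x7→Eg: bottleneck 4, flow now 4.
Augment In→x1→x4→x8→Eg: bottleneck 4, flow now 8.
Augment In→x2→x4→x8→Eg: bottleneck 3, flow now 11.
Augment In→x2→x5→x6→Eg: bottleneck 2, flow now 13.
No augmenting path remains; maximum flow = 13.
By max-flow min-cut, the minimum cut capacity equals the max flow.
In the residual graph, reachable from In: {In, x1, x2, x3, x4, x5, x6}.
Min-cut edges: x4→x7 (4), x4→x8 (7), x6→Eg (2); capacity 4 + 7 + 2 = 13.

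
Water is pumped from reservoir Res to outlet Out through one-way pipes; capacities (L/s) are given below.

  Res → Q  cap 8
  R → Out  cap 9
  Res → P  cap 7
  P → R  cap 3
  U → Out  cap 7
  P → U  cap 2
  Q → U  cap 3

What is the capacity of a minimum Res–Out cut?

Augment Res→P→R→Out: bottleneck 3, flow now 3.
Augment Res→P→U→Out: bottleneck 2, flow now 5.
Augment Res→Q→U→Out: bottleneck 3, flow now 8.
No augmenting path remains; maximum flow = 8.
By max-flow min-cut, the minimum cut capacity equals the max flow.
In the residual graph, reachable from Res: {Res, P, Q}.
Min-cut edges: P→R (3), P→U (2), Q→U (3); capacity 3 + 2 + 3 = 8.

8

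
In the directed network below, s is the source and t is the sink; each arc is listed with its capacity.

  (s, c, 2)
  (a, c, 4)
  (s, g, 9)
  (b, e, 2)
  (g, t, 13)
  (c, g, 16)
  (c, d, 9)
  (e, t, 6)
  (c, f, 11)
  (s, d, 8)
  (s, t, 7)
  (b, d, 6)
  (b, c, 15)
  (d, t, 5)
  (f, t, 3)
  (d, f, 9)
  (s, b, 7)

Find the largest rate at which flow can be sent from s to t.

Augment s→t: bottleneck 7, flow now 7.
Augment s→d→t: bottleneck 5, flow now 12.
Augment s→g→t: bottleneck 9, flow now 21.
Augment s→b→e→t: bottleneck 2, flow now 23.
Augment s→c→f→t: bottleneck 2, flow now 25.
Augment s→d→f→t: bottleneck 1, flow now 26.
Augment s→b→c→g→t: bottleneck 4, flow now 30.
No augmenting path remains; maximum flow = 30.
In the residual graph, reachable from s: {s, b, c, d, f, g}.
Min-cut edges: s→t (7), b→e (2), d→t (5), f→t (3), g→t (13); capacity 7 + 2 + 5 + 3 + 13 = 30.
This cut is saturated, so no flow can exceed 30.

30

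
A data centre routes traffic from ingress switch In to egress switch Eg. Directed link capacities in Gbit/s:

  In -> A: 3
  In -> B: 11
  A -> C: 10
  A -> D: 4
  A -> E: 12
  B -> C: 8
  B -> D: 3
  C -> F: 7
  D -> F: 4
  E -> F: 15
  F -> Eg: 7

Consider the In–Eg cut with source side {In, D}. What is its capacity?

Edges leaving {In, D}: In→A (3), In→B (11), D→F (4).
Cut capacity = 3 + 11 + 4 = 18.

18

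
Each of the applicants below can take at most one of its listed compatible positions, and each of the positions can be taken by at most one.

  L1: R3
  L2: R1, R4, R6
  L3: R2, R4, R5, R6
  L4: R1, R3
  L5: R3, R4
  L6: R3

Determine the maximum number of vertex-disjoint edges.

Unit-capacity flow: source→left, listed edges, right→sink; max matching = max flow.
Augmenting path L1→R3 (+1); matched 1.
Augmenting path L2→R1 (+1); matched 2.
Augmenting path L3→R2 (+1); matched 3.
Augmenting path L5→R4 (+1); matched 4.
Augmenting path L4→R1→L2→R6 (+1); matched 5.
No augmenting path remains; maximum matching = 5.
König certificate: {L2, L3, L4, L5, R3} is a vertex cover of size 5 (every listed pair touches it), so no matching can be larger.

5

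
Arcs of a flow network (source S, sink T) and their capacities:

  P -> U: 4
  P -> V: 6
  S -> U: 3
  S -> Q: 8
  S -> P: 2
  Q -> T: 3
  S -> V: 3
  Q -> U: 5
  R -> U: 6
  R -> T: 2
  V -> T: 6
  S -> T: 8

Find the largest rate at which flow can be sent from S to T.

Augment S→T: bottleneck 8, flow now 8.
Augment S→Q→T: bottleneck 3, flow now 11.
Augment S→V→T: bottleneck 3, flow now 14.
Augment S→P→V→T: bottleneck 2, flow now 16.
No augmenting path remains; maximum flow = 16.
In the residual graph, reachable from S: {S, Q, U}.
Min-cut edges: S→P (2), S→V (3), S→T (8), Q→T (3); capacity 2 + 3 + 8 + 3 = 16.
This cut is saturated, so no flow can exceed 16.

16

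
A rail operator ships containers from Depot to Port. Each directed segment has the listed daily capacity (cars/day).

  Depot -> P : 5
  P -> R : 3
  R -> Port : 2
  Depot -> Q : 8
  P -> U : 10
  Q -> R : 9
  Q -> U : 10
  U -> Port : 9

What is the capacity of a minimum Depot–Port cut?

Augment Depot→P→R→Port: bottleneck 2, flow now 2.
Augment Depot→P→U→Port: bottleneck 3, flow now 5.
Augment Depot→Q→U→Port: bottleneck 6, flow now 11.
No augmenting path remains; maximum flow = 11.
By max-flow min-cut, the minimum cut capacity equals the max flow.
In the residual graph, reachable from Depot: {Depot, P, Q, R, U}.
Min-cut edges: R→Port (2), U→Port (9); capacity 2 + 9 = 11.

11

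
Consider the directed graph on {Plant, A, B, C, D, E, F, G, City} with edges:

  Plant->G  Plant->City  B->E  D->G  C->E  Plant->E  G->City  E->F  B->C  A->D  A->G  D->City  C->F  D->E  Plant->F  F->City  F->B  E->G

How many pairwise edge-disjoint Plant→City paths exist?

Assign every edge capacity 1; by Menger, the answer equals the max flow.
Path Plant→City (+1); total 1.
Path Plant→F→City (+1); total 2.
Path Plant→G→City (+1); total 3.
No residual Plant→City path; max flow = 3.
Certifying cut of size 3: {F→City, G→City, Plant→City}.

3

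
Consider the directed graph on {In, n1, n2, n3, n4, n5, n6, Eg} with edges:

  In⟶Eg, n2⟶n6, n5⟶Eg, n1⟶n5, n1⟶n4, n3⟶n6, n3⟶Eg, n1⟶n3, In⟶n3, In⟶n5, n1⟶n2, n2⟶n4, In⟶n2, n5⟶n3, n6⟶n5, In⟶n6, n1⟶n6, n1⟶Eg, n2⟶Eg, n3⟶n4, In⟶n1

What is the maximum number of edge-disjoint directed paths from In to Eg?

5

Assign every edge capacity 1; by Menger, the answer equals the max flow.
Path In→Eg (+1); total 1.
Path In→n1→Eg (+1); total 2.
Path In→n2→Eg (+1); total 3.
Path In→n3→Eg (+1); total 4.
Path In→n5→Eg (+1); total 5.
No residual In→Eg path; max flow = 5.
Certifying cut of size 5: {In→Eg, In→n1, In→n2, n3→Eg, n5→Eg}.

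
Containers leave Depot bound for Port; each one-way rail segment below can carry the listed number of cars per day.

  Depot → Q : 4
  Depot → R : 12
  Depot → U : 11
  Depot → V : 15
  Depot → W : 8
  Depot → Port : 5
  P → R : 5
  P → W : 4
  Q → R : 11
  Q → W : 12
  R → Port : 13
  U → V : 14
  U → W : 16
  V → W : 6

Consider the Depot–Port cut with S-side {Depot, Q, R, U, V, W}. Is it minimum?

Given cut capacity: 5 + 13 = 18.
Augment Depot→Port: bottleneck 5, flow now 5.
Augment Depot→R→Port: bottleneck 12, flow now 17.
Augment Depot→Q→R→Port: bottleneck 1, flow now 18.
No augmenting path remains; maximum flow = 18.
Cut capacity 18 equals the max flow, so it is a minimum cut.

Yes — it is a minimum cut (capacity 18).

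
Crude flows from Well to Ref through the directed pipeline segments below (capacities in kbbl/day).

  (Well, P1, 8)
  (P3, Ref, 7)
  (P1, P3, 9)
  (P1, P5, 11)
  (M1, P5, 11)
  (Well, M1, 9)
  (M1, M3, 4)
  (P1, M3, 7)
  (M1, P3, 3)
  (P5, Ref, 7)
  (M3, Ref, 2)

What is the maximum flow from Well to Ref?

16

Augment Well→P1→M3→Ref: bottleneck 2, flow now 2.
Augment Well→P1→P5→Ref: bottleneck 6, flow now 8.
Augment Well→M1→P5→Ref: bottleneck 1, flow now 9.
Augment Well→M1→P3→Ref: bottleneck 3, flow now 12.
Augment Well→M1→M3→P1→P3→Ref: bottleneck 2, flow now 14. (uses reverse residual edge)
Augment Well→M1→P5→P1→P3→Ref: bottleneck 2, flow now 16. (uses reverse residual edge)
No augmenting path remains; maximum flow = 16.
In the residual graph, reachable from Well: {Well, P1, M1, M3, P5, P3}.
Min-cut edges: M3→Ref (2), P5→Ref (7), P3→Ref (7); capacity 2 + 7 + 7 = 16.
This cut is saturated, so no flow can exceed 16.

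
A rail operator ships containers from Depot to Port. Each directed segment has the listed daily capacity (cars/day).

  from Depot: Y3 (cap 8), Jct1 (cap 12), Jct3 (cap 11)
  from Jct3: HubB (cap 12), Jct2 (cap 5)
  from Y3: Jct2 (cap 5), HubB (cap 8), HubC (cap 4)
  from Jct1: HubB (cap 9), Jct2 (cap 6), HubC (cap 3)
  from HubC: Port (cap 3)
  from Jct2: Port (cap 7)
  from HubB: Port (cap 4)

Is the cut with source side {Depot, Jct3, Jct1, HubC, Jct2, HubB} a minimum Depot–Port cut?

Given cut capacity: 8 + 3 + 7 + 4 = 22.
Augment Depot→Jct3→Jct2→Port: bottleneck 5, flow now 5.
Augment Depot→Jct3→HubB→Port: bottleneck 4, flow now 9.
Augment Depot→Y3→HubC→Port: bottleneck 3, flow now 12.
Augment Depot→Y3→Jct2→Port: bottleneck 2, flow now 14.
No augmenting path remains; maximum flow = 14.
In the residual graph, reachable from Depot: {Depot, Jct3, Y3, Jct1, HubC, Jct2, HubB}.
Min-cut edges: HubC→Port (3), Jct2→Port (7), HubB→Port (4); capacity 3 + 7 + 4 = 14.
Cut capacity 22 exceeds the max flow 14, so it is not minimum.

No — its capacity is 22, but the minimum cut has capacity 14.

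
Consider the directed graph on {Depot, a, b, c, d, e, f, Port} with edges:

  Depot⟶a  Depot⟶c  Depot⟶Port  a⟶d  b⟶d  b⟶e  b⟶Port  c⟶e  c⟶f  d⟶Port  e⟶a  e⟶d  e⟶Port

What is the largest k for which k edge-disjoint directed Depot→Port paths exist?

3

Assign every edge capacity 1; by Menger, the answer equals the max flow.
Path Depot→Port (+1); total 1.
Path Depot→a→d→Port (+1); total 2.
Path Depot→c→e→Port (+1); total 3.
No residual Depot→Port path; max flow = 3.
Certifying cut of size 3: {Depot→Port, Depot→a, Depot→c}.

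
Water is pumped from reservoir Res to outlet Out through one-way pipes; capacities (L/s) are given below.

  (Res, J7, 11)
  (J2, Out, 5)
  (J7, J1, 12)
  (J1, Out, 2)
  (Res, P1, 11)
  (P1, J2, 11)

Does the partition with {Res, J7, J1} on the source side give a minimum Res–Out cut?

Given cut capacity: 11 + 2 = 13.
Augment Res→J7→J1→Out: bottleneck 2, flow now 2.
Augment Res→P1→J2→Out: bottleneck 5, flow now 7.
No augmenting path remains; maximum flow = 7.
In the residual graph, reachable from Res: {Res, J7, P1, J1, J2}.
Min-cut edges: J1→Out (2), J2→Out (5); capacity 2 + 5 = 7.
Cut capacity 13 exceeds the max flow 7, so it is not minimum.

No — its capacity is 13, but the minimum cut has capacity 7.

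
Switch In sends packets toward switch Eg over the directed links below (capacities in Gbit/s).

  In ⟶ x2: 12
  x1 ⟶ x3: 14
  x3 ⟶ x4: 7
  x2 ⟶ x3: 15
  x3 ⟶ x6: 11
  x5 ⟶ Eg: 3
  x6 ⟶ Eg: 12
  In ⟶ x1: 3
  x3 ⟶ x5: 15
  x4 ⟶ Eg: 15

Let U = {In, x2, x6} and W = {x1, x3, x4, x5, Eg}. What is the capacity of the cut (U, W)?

30

Edges leaving {In, x2, x6}: In→x1 (3), x2→x3 (15), x6→Eg (12).
Cut capacity = 3 + 15 + 12 = 30.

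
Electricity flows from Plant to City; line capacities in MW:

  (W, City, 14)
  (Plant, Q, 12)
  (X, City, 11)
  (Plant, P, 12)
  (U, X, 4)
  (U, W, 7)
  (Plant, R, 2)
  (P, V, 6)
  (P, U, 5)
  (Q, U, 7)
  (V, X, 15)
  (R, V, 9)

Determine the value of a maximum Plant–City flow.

Augment Plant→P→U→W→City: bottleneck 5, flow now 5.
Augment Plant→P→V→X→City: bottleneck 6, flow now 11.
Augment Plant→Q→U→W→City: bottleneck 2, flow now 13.
Augment Plant→Q→U→X→City: bottleneck 4, flow now 17.
Augment Plant→R→V→X→City: bottleneck 1, flow now 18.
No augmenting path remains; maximum flow = 18.
In the residual graph, reachable from Plant: {Plant, P, Q, R, U, V, X}.
Min-cut edges: U→W (7), X→City (11); capacity 7 + 11 = 18.
This cut is saturated, so no flow can exceed 18.

18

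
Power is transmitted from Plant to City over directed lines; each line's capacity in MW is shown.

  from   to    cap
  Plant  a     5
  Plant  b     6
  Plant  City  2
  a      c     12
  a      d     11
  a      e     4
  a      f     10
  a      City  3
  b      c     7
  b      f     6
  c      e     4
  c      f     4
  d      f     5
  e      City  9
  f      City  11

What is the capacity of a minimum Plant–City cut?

13

Augment Plant→City: bottleneck 2, flow now 2.
Augment Plant→a→City: bottleneck 3, flow now 5.
Augment Plant→a→e→City: bottleneck 2, flow now 7.
Augment Plant→b→f→City: bottleneck 6, flow now 13.
No augmenting path remains; maximum flow = 13.
By max-flow min-cut, the minimum cut capacity equals the max flow.
In the residual graph, reachable from Plant: {Plant}.
Min-cut edges: Plant→a (5), Plant→b (6), Plant→City (2); capacity 5 + 6 + 2 = 13.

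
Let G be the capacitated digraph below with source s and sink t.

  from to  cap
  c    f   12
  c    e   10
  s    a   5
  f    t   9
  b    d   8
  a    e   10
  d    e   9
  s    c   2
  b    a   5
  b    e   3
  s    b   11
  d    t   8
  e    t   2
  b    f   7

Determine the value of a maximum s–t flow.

15

Augment s→a→e→t: bottleneck 2, flow now 2.
Augment s→b→d→t: bottleneck 8, flow now 10.
Augment s→b→f→t: bottleneck 3, flow now 13.
Augment s→c→f→t: bottleneck 2, flow now 15.
No augmenting path remains; maximum flow = 15.
In the residual graph, reachable from s: {s, a, e}.
Min-cut edges: s→b (11), s→c (2), e→t (2); capacity 11 + 2 + 2 = 15.
This cut is saturated, so no flow can exceed 15.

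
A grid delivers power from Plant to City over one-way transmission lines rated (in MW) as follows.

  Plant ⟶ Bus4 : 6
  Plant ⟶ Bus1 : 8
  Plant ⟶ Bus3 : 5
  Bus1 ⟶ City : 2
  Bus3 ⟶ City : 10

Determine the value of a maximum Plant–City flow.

Augment Plant→Bus3→City: bottleneck 5, flow now 5.
Augment Plant→Bus1→City: bottleneck 2, flow now 7.
No augmenting path remains; maximum flow = 7.
In the residual graph, reachable from Plant: {Plant, Bus4, Bus1}.
Min-cut edges: Plant→Bus3 (5), Bus1→City (2); capacity 5 + 2 = 7.
This cut is saturated, so no flow can exceed 7.

7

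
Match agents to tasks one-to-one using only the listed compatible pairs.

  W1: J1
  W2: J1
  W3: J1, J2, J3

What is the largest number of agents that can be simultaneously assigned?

2

Unit-capacity flow: source→left, listed edges, right→sink; max matching = max flow.
Augmenting path W1→J1 (+1); matched 1.
Augmenting path W3→J2 (+1); matched 2.
No augmenting path remains; maximum matching = 2.
König certificate: {W3, J1} is a vertex cover of size 2 (every listed pair touches it), so no matching can be larger.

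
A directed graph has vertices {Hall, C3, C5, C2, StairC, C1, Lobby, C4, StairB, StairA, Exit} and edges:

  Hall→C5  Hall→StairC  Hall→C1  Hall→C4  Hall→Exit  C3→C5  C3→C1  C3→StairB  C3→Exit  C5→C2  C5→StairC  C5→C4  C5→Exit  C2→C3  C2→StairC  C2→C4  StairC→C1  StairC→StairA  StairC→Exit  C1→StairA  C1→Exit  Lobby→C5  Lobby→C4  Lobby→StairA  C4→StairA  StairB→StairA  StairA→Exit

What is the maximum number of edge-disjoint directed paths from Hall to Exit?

Assign every edge capacity 1; by Menger, the answer equals the max flow.
Path Hall→Exit (+1); total 1.
Path Hall→C5→Exit (+1); total 2.
Path Hall→StairC→Exit (+1); total 3.
Path Hall→C1→Exit (+1); total 4.
Path Hall→C4→StairA→Exit (+1); total 5.
No residual Hall→Exit path; max flow = 5.
Certifying cut of size 5: {Hall→C1, Hall→C4, Hall→C5, Hall→Exit, Hall→StairC}.

5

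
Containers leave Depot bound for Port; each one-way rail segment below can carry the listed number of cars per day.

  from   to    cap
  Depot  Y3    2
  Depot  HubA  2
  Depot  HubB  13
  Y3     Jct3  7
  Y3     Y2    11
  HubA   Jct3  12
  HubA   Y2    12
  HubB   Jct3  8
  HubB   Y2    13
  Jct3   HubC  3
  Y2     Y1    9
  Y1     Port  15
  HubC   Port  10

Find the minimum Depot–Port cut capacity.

Augment Depot→Y3→Jct3→HubC→Port: bottleneck 2, flow now 2.
Augment Depot→HubA→Jct3→HubC→Port: bottleneck 1, flow now 3.
Augment Depot→HubA→Y2→Y1→Port: bottleneck 1, flow now 4.
Augment Depot→HubB→Y2→Y1→Port: bottleneck 8, flow now 12.
No augmenting path remains; maximum flow = 12.
By max-flow min-cut, the minimum cut capacity equals the max flow.
In the residual graph, reachable from Depot: {Depot, Y3, HubA, HubB, Jct3, Y2}.
Min-cut edges: Jct3→HubC (3), Y2→Y1 (9); capacity 3 + 9 = 12.

12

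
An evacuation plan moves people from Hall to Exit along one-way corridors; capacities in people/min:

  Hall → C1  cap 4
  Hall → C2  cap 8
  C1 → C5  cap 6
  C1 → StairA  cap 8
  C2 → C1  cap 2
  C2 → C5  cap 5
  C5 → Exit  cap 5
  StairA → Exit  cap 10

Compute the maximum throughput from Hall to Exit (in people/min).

Augment Hall→C1→C5→Exit: bottleneck 4, flow now 4.
Augment Hall→C2→C5→Exit: bottleneck 1, flow now 5.
Augment Hall→C2→C1→StairA→Exit: bottleneck 2, flow now 7.
Augment Hall→C2→C5→C1→StairA→Exit: bottleneck 4, flow now 11. (uses reverse residual edge)
No augmenting path remains; maximum flow = 11.
In the residual graph, reachable from Hall: {Hall, C2}.
Min-cut edges: Hall→C1 (4), C2→C1 (2), C2→C5 (5); capacity 4 + 2 + 5 = 11.
This cut is saturated, so no flow can exceed 11.

11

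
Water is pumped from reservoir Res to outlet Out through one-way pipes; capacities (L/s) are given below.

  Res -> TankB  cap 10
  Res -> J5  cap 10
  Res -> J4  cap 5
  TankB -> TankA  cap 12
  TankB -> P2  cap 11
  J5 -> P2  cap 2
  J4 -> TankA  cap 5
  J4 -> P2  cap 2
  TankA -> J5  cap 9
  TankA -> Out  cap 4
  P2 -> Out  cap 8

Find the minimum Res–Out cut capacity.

Augment Res→TankB→TankA→Out: bottleneck 4, flow now 4.
Augment Res→TankB→P2→Out: bottleneck 6, flow now 10.
Augment Res→J5→P2→Out: bottleneck 2, flow now 12.
No augmenting path remains; maximum flow = 12.
By max-flow min-cut, the minimum cut capacity equals the max flow.
In the residual graph, reachable from Res: {Res, TankB, J5, J4, TankA, P2}.
Min-cut edges: TankA→Out (4), P2→Out (8); capacity 4 + 8 = 12.

12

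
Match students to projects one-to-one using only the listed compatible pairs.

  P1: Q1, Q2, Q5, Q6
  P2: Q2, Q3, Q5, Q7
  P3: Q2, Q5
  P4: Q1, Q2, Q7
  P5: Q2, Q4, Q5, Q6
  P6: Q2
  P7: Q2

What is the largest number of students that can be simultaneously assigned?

6

Unit-capacity flow: source→left, listed edges, right→sink; max matching = max flow.
Augmenting path P1→Q1 (+1); matched 1.
Augmenting path P2→Q2 (+1); matched 2.
Augmenting path P3→Q5 (+1); matched 3.
Augmenting path P4→Q7 (+1); matched 4.
Augmenting path P5→Q4 (+1); matched 5.
Augmenting path P6→Q2→P2→Q3 (+1); matched 6.
No augmenting path remains; maximum matching = 6.
König certificate: {P1, P2, P3, P4, P5, Q2} is a vertex cover of size 6 (every listed pair touches it), so no matching can be larger.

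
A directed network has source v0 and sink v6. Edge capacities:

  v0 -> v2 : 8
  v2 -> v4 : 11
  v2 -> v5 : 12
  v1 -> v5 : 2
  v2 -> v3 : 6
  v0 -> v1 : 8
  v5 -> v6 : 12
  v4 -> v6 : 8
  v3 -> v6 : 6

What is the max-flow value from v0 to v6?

10

Augment v0→v1→v5→v6: bottleneck 2, flow now 2.
Augment v0→v2→v3→v6: bottleneck 6, flow now 8.
Augment v0→v2→v4→v6: bottleneck 2, flow now 10.
No augmenting path remains; maximum flow = 10.
In the residual graph, reachable from v0: {v0, v1}.
Min-cut edges: v0→v2 (8), v1→v5 (2); capacity 8 + 2 = 10.
This cut is saturated, so no flow can exceed 10.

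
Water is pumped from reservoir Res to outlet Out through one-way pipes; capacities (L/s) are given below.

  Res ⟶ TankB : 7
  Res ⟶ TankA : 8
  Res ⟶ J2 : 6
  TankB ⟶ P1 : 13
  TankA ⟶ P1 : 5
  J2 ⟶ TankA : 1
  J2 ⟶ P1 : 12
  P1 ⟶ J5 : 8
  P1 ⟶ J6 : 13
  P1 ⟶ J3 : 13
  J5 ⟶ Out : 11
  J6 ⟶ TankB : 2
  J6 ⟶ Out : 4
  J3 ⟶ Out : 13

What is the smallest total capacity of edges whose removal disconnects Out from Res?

18

Augment Res→TankB→P1→J5→Out: bottleneck 7, flow now 7.
Augment Res→TankA→P1→J5→Out: bottleneck 1, flow now 8.
Augment Res→TankA→P1→J6→Out: bottleneck 4, flow now 12.
Augment Res→J2→P1→J3→Out: bottleneck 6, flow now 18.
No augmenting path remains; maximum flow = 18.
By max-flow min-cut, the minimum cut capacity equals the max flow.
In the residual graph, reachable from Res: {Res, TankA}.
Min-cut edges: Res→TankB (7), Res→J2 (6), TankA→P1 (5); capacity 7 + 6 + 5 = 18.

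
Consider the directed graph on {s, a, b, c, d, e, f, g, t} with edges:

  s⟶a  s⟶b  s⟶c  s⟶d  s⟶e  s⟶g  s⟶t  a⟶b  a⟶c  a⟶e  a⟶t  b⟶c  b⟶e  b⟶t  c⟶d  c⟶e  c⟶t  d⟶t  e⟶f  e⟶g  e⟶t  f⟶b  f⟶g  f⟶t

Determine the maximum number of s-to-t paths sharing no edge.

6

Assign every edge capacity 1; by Menger, the answer equals the max flow.
Path s→t (+1); total 1.
Path s→a→t (+1); total 2.
Path s→b→t (+1); total 3.
Path s→c→t (+1); total 4.
Path s→d→t (+1); total 5.
Path s→e→t (+1); total 6.
No residual s→t path; max flow = 6.
Certifying cut of size 6: {s→a, s→b, s→c, s→d, s→e, s→t}.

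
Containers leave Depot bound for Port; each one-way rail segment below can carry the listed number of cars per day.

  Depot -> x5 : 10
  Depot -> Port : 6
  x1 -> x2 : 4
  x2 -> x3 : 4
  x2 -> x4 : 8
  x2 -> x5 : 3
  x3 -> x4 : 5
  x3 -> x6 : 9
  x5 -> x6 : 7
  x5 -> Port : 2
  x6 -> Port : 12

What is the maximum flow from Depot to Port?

15

Augment Depot→Port: bottleneck 6, flow now 6.
Augment Depot→x5→Port: bottleneck 2, flow now 8.
Augment Depot→x5→x6→Port: bottleneck 7, flow now 15.
No augmenting path remains; maximum flow = 15.
In the residual graph, reachable from Depot: {Depot, x5}.
Min-cut edges: Depot→Port (6), x5→x6 (7), x5→Port (2); capacity 6 + 7 + 2 = 15.
This cut is saturated, so no flow can exceed 15.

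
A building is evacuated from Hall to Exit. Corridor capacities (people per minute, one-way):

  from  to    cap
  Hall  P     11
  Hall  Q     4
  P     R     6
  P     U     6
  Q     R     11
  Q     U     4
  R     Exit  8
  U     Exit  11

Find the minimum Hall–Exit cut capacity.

Augment Hall→P→R→Exit: bottleneck 6, flow now 6.
Augment Hall→P→U→Exit: bottleneck 5, flow now 11.
Augment Hall→Q→R→Exit: bottleneck 2, flow now 13.
Augment Hall→Q→U→Exit: bottleneck 2, flow now 15.
No augmenting path remains; maximum flow = 15.
By max-flow min-cut, the minimum cut capacity equals the max flow.
In the residual graph, reachable from Hall: {Hall}.
Min-cut edges: Hall→P (11), Hall→Q (4); capacity 11 + 4 = 15.

15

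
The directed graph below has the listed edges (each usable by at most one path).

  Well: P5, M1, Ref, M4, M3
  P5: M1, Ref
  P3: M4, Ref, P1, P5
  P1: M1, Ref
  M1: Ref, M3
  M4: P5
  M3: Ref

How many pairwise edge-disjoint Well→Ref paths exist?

4

Assign every edge capacity 1; by Menger, the answer equals the max flow.
Path Well→Ref (+1); total 1.
Path Well→P5→Ref (+1); total 2.
Path Well→M1→Ref (+1); total 3.
Path Well→M3→Ref (+1); total 4.
No residual Well→Ref path; max flow = 4.
Certifying cut of size 4: {M1→Ref, M3→Ref, P5→Ref, Well→Ref}.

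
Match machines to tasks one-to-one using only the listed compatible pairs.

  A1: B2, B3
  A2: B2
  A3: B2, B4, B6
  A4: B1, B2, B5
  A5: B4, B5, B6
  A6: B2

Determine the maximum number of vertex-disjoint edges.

5

Unit-capacity flow: source→left, listed edges, right→sink; max matching = max flow.
Augmenting path A1→B2 (+1); matched 1.
Augmenting path A3→B4 (+1); matched 2.
Augmenting path A4→B1 (+1); matched 3.
Augmenting path A5→B5 (+1); matched 4.
Augmenting path A2→B2→A1→B3 (+1); matched 5.
No augmenting path remains; maximum matching = 5.
König certificate: {A1, A3, A4, A5, B2} is a vertex cover of size 5 (every listed pair touches it), so no matching can be larger.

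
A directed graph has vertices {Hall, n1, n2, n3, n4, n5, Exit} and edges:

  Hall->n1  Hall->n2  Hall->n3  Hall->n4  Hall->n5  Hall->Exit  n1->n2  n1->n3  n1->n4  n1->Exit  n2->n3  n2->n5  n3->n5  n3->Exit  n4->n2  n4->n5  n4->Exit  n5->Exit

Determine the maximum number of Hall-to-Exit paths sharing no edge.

Assign every edge capacity 1; by Menger, the answer equals the max flow.
Path Hall→Exit (+1); total 1.
Path Hall→n1→Exit (+1); total 2.
Path Hall→n3→Exit (+1); total 3.
Path Hall→n4→Exit (+1); total 4.
Path Hall→n5→Exit (+1); total 5.
No residual Hall→Exit path; max flow = 5.
Certifying cut of size 5: {Hall→Exit, Hall→n1, Hall→n4, n3→Exit, n5→Exit}.

5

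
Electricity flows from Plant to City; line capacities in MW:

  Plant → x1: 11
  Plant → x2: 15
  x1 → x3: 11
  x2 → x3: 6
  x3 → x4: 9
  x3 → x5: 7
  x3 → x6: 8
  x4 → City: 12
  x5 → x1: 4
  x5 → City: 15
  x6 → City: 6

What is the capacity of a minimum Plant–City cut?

Augment Plant→x1→x3→x4→City: bottleneck 9, flow now 9.
Augment Plant→x1→x3→x5→City: bottleneck 2, flow now 11.
Augment Plant→x2→x3→x5→City: bottleneck 5, flow now 16.
Augment Plant→x2→x3→x6→City: bottleneck 1, flow now 17.
No augmenting path remains; maximum flow = 17.
By max-flow min-cut, the minimum cut capacity equals the max flow.
In the residual graph, reachable from Plant: {Plant, x2}.
Min-cut edges: Plant→x1 (11), x2→x3 (6); capacity 11 + 6 = 17.

17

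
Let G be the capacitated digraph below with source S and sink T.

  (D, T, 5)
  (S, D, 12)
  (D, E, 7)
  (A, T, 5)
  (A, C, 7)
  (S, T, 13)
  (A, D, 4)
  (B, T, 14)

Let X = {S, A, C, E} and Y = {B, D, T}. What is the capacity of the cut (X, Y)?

34

Edges leaving {S, A, C, E}: S→D (12), S→T (13), A→D (4), A→T (5).
Cut capacity = 12 + 13 + 4 + 5 = 34.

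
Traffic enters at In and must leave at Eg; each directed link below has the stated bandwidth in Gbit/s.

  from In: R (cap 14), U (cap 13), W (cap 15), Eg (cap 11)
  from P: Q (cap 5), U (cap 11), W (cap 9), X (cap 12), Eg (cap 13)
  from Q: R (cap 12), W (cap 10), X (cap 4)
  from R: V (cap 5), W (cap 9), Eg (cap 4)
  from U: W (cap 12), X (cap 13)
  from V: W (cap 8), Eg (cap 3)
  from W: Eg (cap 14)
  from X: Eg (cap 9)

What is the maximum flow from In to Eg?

41

Augment In→Eg: bottleneck 11, flow now 11.
Augment In→R→Eg: bottleneck 4, flow now 15.
Augment In→W→Eg: bottleneck 14, flow now 29.
Augment In→R→V→Eg: bottleneck 3, flow now 32.
Augment In→U→X→Eg: bottleneck 9, flow now 41.
No augmenting path remains; maximum flow = 41.
In the residual graph, reachable from In: {In, R, U, V, W, X}.
Min-cut edges: In→Eg (11), R→Eg (4), V→Eg (3), W→Eg (14), X→Eg (9); capacity 11 + 4 + 3 + 14 + 9 = 41.
This cut is saturated, so no flow can exceed 41.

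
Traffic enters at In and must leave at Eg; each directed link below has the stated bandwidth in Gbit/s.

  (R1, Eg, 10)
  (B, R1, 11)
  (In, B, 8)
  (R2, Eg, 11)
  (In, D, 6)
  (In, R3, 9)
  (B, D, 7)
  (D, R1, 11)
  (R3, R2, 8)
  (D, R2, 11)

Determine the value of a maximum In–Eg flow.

21

Augment In→R3→R2→Eg: bottleneck 8, flow now 8.
Augment In→D→R2→Eg: bottleneck 3, flow now 11.
Augment In→D→R1→Eg: bottleneck 3, flow now 14.
Augment In→B→R1→Eg: bottleneck 7, flow now 21.
No augmenting path remains; maximum flow = 21.
In the residual graph, reachable from In: {In, R3, D, B, R2, R1}.
Min-cut edges: R2→Eg (11), R1→Eg (10); capacity 11 + 10 = 21.
This cut is saturated, so no flow can exceed 21.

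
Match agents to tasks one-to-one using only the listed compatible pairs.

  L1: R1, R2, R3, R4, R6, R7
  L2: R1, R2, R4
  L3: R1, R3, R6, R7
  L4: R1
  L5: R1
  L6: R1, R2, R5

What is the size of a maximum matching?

5

Unit-capacity flow: source→left, listed edges, right→sink; max matching = max flow.
Augmenting path L1→R1 (+1); matched 1.
Augmenting path L2→R2 (+1); matched 2.
Augmenting path L3→R3 (+1); matched 3.
Augmenting path L6→R5 (+1); matched 4.
Augmenting path L4→R1→L1→R4 (+1); matched 5.
No augmenting path remains; maximum matching = 5.
König certificate: {L1, L2, L3, L6, R1} is a vertex cover of size 5 (every listed pair touches it), so no matching can be larger.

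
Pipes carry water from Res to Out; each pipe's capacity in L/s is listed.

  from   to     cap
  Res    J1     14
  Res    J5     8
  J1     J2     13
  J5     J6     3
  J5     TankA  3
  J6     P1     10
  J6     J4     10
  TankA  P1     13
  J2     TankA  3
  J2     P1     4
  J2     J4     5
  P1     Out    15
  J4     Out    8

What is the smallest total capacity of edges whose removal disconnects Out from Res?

18

Augment Res→J1→J2→P1→Out: bottleneck 4, flow now 4.
Augment Res→J1→J2→J4→Out: bottleneck 5, flow now 9.
Augment Res→J5→J6→P1→Out: bottleneck 3, flow now 12.
Augment Res→J5→TankA→P1→Out: bottleneck 3, flow now 15.
Augment Res→J1→J2→TankA→P1→Out: bottleneck 3, flow now 18.
No augmenting path remains; maximum flow = 18.
By max-flow min-cut, the minimum cut capacity equals the max flow.
In the residual graph, reachable from Res: {Res, J1, J5, J2}.
Min-cut edges: J5→J6 (3), J5→TankA (3), J2→TankA (3), J2→P1 (4), J2→J4 (5); capacity 3 + 3 + 3 + 4 + 5 = 18.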